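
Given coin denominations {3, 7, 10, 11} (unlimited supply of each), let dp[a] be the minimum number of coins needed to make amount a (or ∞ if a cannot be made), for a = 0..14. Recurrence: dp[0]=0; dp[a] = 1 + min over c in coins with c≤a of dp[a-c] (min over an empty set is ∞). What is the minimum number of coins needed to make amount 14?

2

 a  0  1  2  3  4  5  6  7  8  9 10 11 12 13 14
dp  0  -  -  1  -  -  2  1  -  3  1  1  4  2  2
(- denotes ∞ / unreachable)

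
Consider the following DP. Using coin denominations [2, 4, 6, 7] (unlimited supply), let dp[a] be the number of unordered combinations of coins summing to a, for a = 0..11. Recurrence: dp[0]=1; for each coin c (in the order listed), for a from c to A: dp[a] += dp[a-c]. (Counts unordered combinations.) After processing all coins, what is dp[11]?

after  coin     0     1     2     3     4     5     6     7     8     9    10    11
          2     1     0     1     0     1     0     1     0     1     0     1     0
          4     1     0     1     0     2     0     2     0     3     0     3     0
          6     1     0     1     0     2     0     3     0     4     0     5     0
          7     1     0     1     0     2     0     3     1     4     1     5     2

2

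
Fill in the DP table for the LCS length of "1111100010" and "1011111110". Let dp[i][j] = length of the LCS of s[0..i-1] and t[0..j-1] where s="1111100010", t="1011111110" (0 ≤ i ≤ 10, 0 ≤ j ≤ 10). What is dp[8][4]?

3

   ''  1  0  1  1  1  1  1  1  1  0
''  0  0  0  0  0  0  0  0  0  0  0
 1  0  1  1  1  1  1  1  1  1  1  1
 1  0  1  1  2  2  2  2  2  2  2  2
 1  0  1  1  2  3  3  3  3  3  3  3
 1  0  1  1  2  3  4  4  4  4  4  4
 1  0  1  1  2  3  4  5  5  5  5  5
 0  0  1  2  2  3  4  5  5  5  5  6
 0  0  1  2  2  3  4  5  5  5  5  6
 0  0  1  2  2  3  4  5  5  5  5  6
 1  0  1  2  3  3  4  5  6  6  6  6
 0  0  1  2  3  3  4  5  6  6  6  7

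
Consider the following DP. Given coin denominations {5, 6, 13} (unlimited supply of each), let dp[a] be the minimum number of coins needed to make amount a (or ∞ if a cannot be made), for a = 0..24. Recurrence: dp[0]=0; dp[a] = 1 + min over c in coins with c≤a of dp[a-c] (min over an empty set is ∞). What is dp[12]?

2

 a  0  1  2  3  4  5  6  7  8  9 10 11 12 13 14 15 16 17 18 19 20 21 22 23 24
dp  0  -  -  -  -  1  1  -  -  -  2  2  2  1  -  3  3  3  2  2  4  4  4  3  3
(- denotes ∞ / unreachable)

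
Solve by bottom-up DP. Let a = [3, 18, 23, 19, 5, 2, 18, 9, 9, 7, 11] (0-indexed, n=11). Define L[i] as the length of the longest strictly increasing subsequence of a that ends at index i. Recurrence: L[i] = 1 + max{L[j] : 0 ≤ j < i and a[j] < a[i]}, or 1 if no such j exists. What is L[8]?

   i    0    1    2    3    4    5    6    7    8    9   10
a[i]    3   18   23   19    5    2   18    9    9    7   11
L[i]    1    2    3    3    2    1    3    3    3    3    4

3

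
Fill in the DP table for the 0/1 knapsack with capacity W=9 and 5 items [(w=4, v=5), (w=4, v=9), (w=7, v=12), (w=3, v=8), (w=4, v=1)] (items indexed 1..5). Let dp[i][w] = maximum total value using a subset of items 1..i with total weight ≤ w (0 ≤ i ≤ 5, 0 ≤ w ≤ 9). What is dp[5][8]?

i\w   0   1   2   3   4   5   6   7   8   9
  0   0   0   0   0   0   0   0   0   0   0
  1   0   0   0   0   5   5   5   5   5   5
  2   0   0   0   0   9   9   9   9  14  14
  3   0   0   0   0   9   9   9  12  14  14
  4   0   0   0   8   9   9   9  17  17  17
  5   0   0   0   8   9   9   9  17  17  17

17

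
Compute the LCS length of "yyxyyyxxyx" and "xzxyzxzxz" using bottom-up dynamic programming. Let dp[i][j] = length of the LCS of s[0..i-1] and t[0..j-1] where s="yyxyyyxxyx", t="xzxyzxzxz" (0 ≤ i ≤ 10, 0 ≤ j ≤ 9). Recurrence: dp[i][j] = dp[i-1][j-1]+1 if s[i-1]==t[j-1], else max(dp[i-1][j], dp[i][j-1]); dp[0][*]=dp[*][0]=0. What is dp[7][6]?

3

   ''  x  z  x  y  z  x  z  x  z
''  0  0  0  0  0  0  0  0  0  0
 y  0  0  0  0  1  1  1  1  1  1
 y  0  0  0  0  1  1  1  1  1  1
 x  0  1  1  1  1  1  2  2  2  2
 y  0  1  1  1  2  2  2  2  2  2
 y  0  1  1  1  2  2  2  2  2  2
 y  0  1  1  1  2  2  2  2  2  2
 x  0  1  1  2  2  2  3  3  3  3
 x  0  1  1  2  2  2  3  3  4  4
 y  0  1  1  2  3  3  3  3  4  4
 x  0  1  1  2  3  3  4  4  4  4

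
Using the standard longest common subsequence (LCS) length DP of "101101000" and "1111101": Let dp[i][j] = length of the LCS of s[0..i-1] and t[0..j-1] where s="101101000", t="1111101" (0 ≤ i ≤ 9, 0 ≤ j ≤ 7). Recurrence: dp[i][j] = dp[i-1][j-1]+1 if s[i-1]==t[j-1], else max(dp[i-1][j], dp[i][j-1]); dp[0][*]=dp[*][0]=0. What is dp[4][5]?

3

   ''  1  1  1  1  1  0  1
''  0  0  0  0  0  0  0  0
 1  0  1  1  1  1  1  1  1
 0  0  1  1  1  1  1  2  2
 1  0  1  2  2  2  2  2  3
 1  0  1  2  3  3  3  3  3
 0  0  1  2  3  3  3  4  4
 1  0  1  2  3  4  4  4  5
 0  0  1  2  3  4  4  5  5
 0  0  1  2  3  4  4  5  5
 0  0  1  2  3  4  4  5  5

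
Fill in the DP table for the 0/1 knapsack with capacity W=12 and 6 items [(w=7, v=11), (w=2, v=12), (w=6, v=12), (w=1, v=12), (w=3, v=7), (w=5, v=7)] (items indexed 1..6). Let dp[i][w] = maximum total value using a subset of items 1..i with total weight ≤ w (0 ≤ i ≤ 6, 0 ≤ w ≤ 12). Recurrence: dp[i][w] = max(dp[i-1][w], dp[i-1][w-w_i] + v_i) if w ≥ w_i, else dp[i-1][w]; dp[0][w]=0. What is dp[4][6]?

i\w   0   1   2   3   4   5   6   7   8   9  10  11  12
  0   0   0   0   0   0   0   0   0   0   0   0   0   0
  1   0   0   0   0   0   0   0  11  11  11  11  11  11
  2   0   0  12  12  12  12  12  12  12  23  23  23  23
  3   0   0  12  12  12  12  12  12  24  24  24  24  24
  4   0  12  12  24  24  24  24  24  24  36  36  36  36
  5   0  12  12  24  24  24  31  31  31  36  36  36  43
  6   0  12  12  24  24  24  31  31  31  36  36  38  43

24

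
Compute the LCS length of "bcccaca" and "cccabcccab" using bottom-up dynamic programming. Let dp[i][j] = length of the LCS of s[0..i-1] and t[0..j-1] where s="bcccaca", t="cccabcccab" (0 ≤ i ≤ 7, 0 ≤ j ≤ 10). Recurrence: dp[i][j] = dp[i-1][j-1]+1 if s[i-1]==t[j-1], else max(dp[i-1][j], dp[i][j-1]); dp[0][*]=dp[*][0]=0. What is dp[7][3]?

   ''  c  c  c  a  b  c  c  c  a  b
''  0  0  0  0  0  0  0  0  0  0  0
 b  0  0  0  0  0  1  1  1  1  1  1
 c  0  1  1  1  1  1  2  2  2  2  2
 c  0  1  2  2  2  2  2  3  3  3  3
 c  0  1  2  3  3  3  3  3  4  4  4
 a  0  1  2  3  4  4  4  4  4  5  5
 c  0  1  2  3  4  4  5  5  5  5  5
 a  0  1  2  3  4  4  5  5  5  6  6

3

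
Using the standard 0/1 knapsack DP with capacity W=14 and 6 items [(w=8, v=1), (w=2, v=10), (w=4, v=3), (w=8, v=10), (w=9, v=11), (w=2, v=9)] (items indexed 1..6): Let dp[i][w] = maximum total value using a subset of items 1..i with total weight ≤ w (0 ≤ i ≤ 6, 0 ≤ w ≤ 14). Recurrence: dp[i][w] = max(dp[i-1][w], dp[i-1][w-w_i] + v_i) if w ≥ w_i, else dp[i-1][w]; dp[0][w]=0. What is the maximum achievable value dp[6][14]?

30

i\w   0   1   2   3   4   5   6   7   8   9  10  11  12  13  14
  0   0   0   0   0   0   0   0   0   0   0   0   0   0   0   0
  1   0   0   0   0   0   0   0   0   1   1   1   1   1   1   1
  2   0   0  10  10  10  10  10  10  10  10  11  11  11  11  11
  3   0   0  10  10  10  10  13  13  13  13  13  13  13  13  14
  4   0   0  10  10  10  10  13  13  13  13  20  20  20  20  23
  5   0   0  10  10  10  10  13  13  13  13  20  21  21  21  23
  6   0   0  10  10  19  19  19  19  22  22  22  22  29  30  30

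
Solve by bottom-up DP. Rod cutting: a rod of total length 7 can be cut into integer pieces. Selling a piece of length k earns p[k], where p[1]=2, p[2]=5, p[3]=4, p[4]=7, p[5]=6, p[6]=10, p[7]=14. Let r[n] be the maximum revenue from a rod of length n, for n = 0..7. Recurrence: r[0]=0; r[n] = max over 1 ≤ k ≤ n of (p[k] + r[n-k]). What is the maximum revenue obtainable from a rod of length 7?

17

   n    0    1    2    3    4    5    6    7
r[n]    0    2    5    7   10   12   15   17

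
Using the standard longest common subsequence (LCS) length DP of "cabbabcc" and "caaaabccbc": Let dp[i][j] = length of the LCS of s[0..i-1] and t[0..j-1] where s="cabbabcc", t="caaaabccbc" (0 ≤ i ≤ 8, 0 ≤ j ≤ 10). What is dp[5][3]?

3

   ''  c  a  a  a  a  b  c  c  b  c
''  0  0  0  0  0  0  0  0  0  0  0
 c  0  1  1  1  1  1  1  1  1  1  1
 a  0  1  2  2  2  2  2  2  2  2  2
 b  0  1  2  2  2  2  3  3  3  3  3
 b  0  1  2  2  2  2  3  3  3  4  4
 a  0  1  2  3  3  3  3  3  3  4  4
 b  0  1  2  3  3  3  4  4  4  4  4
 c  0  1  2  3  3  3  4  5  5  5  5
 c  0  1  2  3  3  3  4  5  6  6  6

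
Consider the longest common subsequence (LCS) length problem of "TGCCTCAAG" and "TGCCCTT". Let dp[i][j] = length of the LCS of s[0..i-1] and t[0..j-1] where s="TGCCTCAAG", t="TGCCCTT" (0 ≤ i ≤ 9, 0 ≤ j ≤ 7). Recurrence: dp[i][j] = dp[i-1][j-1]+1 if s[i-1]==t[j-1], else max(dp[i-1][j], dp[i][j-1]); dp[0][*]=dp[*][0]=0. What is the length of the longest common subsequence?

5

   ''  T  G  C  C  C  T  T
''  0  0  0  0  0  0  0  0
 T  0  1  1  1  1  1  1  1
 G  0  1  2  2  2  2  2  2
 C  0  1  2  3  3  3  3  3
 C  0  1  2  3  4  4  4  4
 T  0  1  2  3  4  4  5  5
 C  0  1  2  3  4  5  5  5
 A  0  1  2  3  4  5  5  5
 A  0  1  2  3  4  5  5  5
 G  0  1  2  3  4  5  5  5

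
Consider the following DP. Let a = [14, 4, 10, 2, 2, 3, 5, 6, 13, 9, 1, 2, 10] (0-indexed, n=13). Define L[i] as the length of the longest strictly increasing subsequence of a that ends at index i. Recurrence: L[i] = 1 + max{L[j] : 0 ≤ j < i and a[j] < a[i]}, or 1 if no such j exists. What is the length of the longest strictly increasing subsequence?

   i    0    1    2    3    4    5    6    7    8    9   10   11   12
a[i]   14    4   10    2    2    3    5    6   13    9    1    2   10
L[i]    1    1    2    1    1    2    3    4    5    5    1    2    6

6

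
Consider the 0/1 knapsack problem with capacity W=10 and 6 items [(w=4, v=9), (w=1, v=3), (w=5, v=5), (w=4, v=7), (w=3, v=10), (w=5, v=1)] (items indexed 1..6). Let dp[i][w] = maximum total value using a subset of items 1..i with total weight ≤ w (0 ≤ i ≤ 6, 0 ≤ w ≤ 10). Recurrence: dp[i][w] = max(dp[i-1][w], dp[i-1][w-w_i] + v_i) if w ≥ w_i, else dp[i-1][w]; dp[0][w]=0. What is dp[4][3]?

3

i\w   0   1   2   3   4   5   6   7   8   9  10
  0   0   0   0   0   0   0   0   0   0   0   0
  1   0   0   0   0   9   9   9   9   9   9   9
  2   0   3   3   3   9  12  12  12  12  12  12
  3   0   3   3   3   9  12  12  12  12  14  17
  4   0   3   3   3   9  12  12  12  16  19  19
  5   0   3   3  10  13  13  13  19  22  22  22
  6   0   3   3  10  13  13  13  19  22  22  22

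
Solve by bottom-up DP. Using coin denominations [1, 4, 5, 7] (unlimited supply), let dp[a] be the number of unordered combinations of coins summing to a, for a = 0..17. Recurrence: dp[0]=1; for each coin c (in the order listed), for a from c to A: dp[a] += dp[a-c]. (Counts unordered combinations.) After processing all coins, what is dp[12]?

after  coin     0     1     2     3     4     5     6     7     8     9    10    11    12    13    14    15    16    17
          1     1     1     1     1     1     1     1     1     1     1     1     1     1     1     1     1     1     1
          4     1     1     1     1     2     2     2     2     3     3     3     3     4     4     4     4     5     5
          5     1     1     1     1     2     3     3     3     4     5     6     6     7     8     9    10    11    12
          7     1     1     1     1     2     3     3     4     5     6     7     8    10    11    13    15    17    19

10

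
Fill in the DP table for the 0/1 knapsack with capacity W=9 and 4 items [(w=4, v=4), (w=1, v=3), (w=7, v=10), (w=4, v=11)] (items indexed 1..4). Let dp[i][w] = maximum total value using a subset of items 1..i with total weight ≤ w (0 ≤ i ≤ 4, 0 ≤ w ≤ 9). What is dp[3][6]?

7

i\w   0   1   2   3   4   5   6   7   8   9
  0   0   0   0   0   0   0   0   0   0   0
  1   0   0   0   0   4   4   4   4   4   4
  2   0   3   3   3   4   7   7   7   7   7
  3   0   3   3   3   4   7   7  10  13  13
  4   0   3   3   3  11  14  14  14  15  18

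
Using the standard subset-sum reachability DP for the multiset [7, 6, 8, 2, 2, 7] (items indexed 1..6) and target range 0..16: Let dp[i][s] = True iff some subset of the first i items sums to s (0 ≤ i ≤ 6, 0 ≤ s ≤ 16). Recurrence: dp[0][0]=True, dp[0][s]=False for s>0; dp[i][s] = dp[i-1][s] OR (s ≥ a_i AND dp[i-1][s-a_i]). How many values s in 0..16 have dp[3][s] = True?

7

i\s   0   1   2   3   4   5   6   7   8   9  10  11  12  13  14  15  16
  0   T   F   F   F   F   F   F   F   F   F   F   F   F   F   F   F   F
  1   T   F   F   F   F   F   F   T   F   F   F   F   F   F   F   F   F
  2   T   F   F   F   F   F   T   T   F   F   F   F   F   T   F   F   F
  3   T   F   F   F   F   F   T   T   T   F   F   F   F   T   T   T   F
  4   T   F   T   F   F   F   T   T   T   T   T   F   F   T   T   T   T
  5   T   F   T   F   T   F   T   T   T   T   T   T   T   T   T   T   T
  6   T   F   T   F   T   F   T   T   T   T   T   T   T   T   T   T   T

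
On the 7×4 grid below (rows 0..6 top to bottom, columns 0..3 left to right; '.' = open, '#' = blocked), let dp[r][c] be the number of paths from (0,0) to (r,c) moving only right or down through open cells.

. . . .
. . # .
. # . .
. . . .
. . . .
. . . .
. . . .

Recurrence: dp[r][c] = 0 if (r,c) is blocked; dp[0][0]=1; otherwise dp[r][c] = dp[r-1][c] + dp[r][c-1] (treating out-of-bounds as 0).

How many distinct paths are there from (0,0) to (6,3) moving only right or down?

r\c   0   1   2   3
  0   1   1   1   1
  1   1   2   0   1
  2   1   0   0   1
  3   1   1   1   2
  4   1   2   3   5
  5   1   3   6  11
  6   1   4  10  21

21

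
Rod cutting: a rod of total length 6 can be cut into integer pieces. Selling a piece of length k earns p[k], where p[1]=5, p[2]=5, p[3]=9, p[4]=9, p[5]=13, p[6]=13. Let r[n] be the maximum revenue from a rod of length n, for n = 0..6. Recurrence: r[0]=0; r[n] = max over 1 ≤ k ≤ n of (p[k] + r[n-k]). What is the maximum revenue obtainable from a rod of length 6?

   n    0    1    2    3    4    5    6
r[n]    0    5   10   15   20   25   30

30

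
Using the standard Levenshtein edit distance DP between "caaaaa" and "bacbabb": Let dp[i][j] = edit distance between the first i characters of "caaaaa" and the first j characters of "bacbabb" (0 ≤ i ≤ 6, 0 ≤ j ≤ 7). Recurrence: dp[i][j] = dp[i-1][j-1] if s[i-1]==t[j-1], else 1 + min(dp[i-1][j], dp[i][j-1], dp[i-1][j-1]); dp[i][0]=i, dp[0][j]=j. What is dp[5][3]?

4

   ''  b  a  c  b  a  b  b
''  0  1  2  3  4  5  6  7
 c  1  1  2  2  3  4  5  6
 a  2  2  1  2  3  3  4  5
 a  3  3  2  2  3  3  4  5
 a  4  4  3  3  3  3  4  5
 a  5  5  4  4  4  3  4  5
 a  6  6  5  5  5  4  4  5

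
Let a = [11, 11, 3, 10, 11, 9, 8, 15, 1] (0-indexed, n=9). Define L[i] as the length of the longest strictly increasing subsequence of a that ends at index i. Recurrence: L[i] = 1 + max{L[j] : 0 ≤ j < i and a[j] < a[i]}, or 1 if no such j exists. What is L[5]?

   i    0    1    2    3    4    5    6    7    8
a[i]   11   11    3   10   11    9    8   15    1
L[i]    1    1    1    2    3    2    2    4    1

2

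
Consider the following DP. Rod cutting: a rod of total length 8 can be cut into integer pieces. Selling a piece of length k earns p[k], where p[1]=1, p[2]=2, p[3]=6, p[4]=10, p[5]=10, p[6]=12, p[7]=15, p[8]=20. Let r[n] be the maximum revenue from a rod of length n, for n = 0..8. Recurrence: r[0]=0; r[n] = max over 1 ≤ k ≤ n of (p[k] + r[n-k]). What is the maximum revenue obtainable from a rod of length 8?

20

   n    0    1    2    3    4    5    6    7    8
r[n]    0    1    2    6   10   11   12   16   20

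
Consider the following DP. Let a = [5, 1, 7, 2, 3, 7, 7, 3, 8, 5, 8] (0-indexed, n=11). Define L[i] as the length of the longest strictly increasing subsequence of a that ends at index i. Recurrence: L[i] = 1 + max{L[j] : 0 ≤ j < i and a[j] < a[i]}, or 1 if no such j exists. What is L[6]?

4

   i    0    1    2    3    4    5    6    7    8    9   10
a[i]    5    1    7    2    3    7    7    3    8    5    8
L[i]    1    1    2    2    3    4    4    3    5    4    5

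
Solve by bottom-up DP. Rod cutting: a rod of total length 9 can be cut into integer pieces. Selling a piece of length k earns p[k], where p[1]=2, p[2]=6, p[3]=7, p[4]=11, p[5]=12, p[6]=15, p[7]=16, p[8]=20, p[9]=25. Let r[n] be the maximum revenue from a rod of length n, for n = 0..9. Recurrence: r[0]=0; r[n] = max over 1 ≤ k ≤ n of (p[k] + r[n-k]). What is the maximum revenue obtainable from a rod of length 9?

26

   n    0    1    2    3    4    5    6    7    8    9
r[n]    0    2    6    8   12   14   18   20   24   26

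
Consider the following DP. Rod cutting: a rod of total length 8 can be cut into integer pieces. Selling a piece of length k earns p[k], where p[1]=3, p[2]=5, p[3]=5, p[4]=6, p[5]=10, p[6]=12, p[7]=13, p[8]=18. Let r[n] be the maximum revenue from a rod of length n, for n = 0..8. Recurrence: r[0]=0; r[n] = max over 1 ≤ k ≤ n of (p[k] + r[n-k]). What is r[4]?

12

   n    0    1    2    3    4    5    6    7    8
r[n]    0    3    6    9   12   15   18   21   24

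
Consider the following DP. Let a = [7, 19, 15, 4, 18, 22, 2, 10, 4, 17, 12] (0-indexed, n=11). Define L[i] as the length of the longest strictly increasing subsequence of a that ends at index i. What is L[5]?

   i    0    1    2    3    4    5    6    7    8    9   10
a[i]    7   19   15    4   18   22    2   10    4   17   12
L[i]    1    2    2    1    3    4    1    2    2    3    3

4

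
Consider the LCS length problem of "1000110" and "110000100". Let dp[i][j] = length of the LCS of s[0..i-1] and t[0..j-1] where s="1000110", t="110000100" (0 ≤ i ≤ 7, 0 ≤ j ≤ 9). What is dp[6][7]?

   ''  1  1  0  0  0  0  1  0  0
''  0  0  0  0  0  0  0  0  0  0
 1  0  1  1  1  1  1  1  1  1  1
 0  0  1  1  2  2  2  2  2  2  2
 0  0  1  1  2  3  3  3  3  3  3
 0  0  1  1  2  3  4  4  4  4  4
 1  0  1  2  2  3  4  4  5  5  5
 1  0  1  2  2  3  4  4  5  5  5
 0  0  1  2  3  3  4  5  5  6  6

5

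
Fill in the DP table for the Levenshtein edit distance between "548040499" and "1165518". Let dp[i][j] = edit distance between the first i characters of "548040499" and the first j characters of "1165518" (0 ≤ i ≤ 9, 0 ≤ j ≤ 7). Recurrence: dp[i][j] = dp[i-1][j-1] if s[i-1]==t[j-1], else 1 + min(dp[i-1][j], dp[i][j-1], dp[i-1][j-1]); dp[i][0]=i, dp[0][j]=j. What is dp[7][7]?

   ''  1  1  6  5  5  1  8
''  0  1  2  3  4  5  6  7
 5  1  1  2  3  3  4  5  6
 4  2  2  2  3  4  4  5  6
 8  3  3  3  3  4  5  5  5
 0  4  4  4  4  4  5  6  6
 4  5  5  5  5  5  5  6  7
 0  6  6  6  6  6  6  6  7
 4  7  7  7  7  7  7  7  7
 9  8  8  8  8  8  8  8  8
 9  9  9  9  9  9  9  9  9

7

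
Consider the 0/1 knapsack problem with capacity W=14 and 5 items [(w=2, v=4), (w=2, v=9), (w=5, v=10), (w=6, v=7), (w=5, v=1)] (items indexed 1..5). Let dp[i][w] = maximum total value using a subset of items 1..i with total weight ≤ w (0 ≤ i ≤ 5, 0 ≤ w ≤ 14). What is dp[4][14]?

i\w   0   1   2   3   4   5   6   7   8   9  10  11  12  13  14
  0   0   0   0   0   0   0   0   0   0   0   0   0   0   0   0
  1   0   0   4   4   4   4   4   4   4   4   4   4   4   4   4
  2   0   0   9   9  13  13  13  13  13  13  13  13  13  13  13
  3   0   0   9   9  13  13  13  19  19  23  23  23  23  23  23
  4   0   0   9   9  13  13  13  19  19  23  23  23  23  26  26
  5   0   0   9   9  13  13  13  19  19  23  23  23  23  26  26

26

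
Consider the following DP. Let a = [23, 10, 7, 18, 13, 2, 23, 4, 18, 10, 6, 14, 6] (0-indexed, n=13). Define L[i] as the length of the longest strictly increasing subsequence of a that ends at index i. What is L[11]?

4

   i    0    1    2    3    4    5    6    7    8    9   10   11   12
a[i]   23   10    7   18   13    2   23    4   18   10    6   14    6
L[i]    1    1    1    2    2    1    3    2    3    3    3    4    3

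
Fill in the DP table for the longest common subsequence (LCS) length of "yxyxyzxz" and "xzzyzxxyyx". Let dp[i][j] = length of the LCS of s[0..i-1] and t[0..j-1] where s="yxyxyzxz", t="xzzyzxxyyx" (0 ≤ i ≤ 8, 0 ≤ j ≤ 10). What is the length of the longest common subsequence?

   ''  x  z  z  y  z  x  x  y  y  x
''  0  0  0  0  0  0  0  0  0  0  0
 y  0  0  0  0  1  1  1  1  1  1  1
 x  0  1  1  1  1  1  2  2  2  2  2
 y  0  1  1  1  2  2  2  2  3  3  3
 x  0  1  1  1  2  2  3  3  3  3  4
 y  0  1  1  1  2  2  3  3  4  4  4
 z  0  1  2  2  2  3  3  3  4  4  4
 x  0  1  2  2  2  3  4  4  4  4  5
 z  0  1  2  3  3  3  4  4  4  4  5

5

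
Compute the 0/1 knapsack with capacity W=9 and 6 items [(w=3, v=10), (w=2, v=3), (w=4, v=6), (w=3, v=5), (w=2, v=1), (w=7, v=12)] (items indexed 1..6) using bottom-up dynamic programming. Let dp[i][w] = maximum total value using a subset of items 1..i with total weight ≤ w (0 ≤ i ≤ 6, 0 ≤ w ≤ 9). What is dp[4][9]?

19

i\w   0   1   2   3   4   5   6   7   8   9
  0   0   0   0   0   0   0   0   0   0   0
  1   0   0   0  10  10  10  10  10  10  10
  2   0   0   3  10  10  13  13  13  13  13
  3   0   0   3  10  10  13  13  16  16  19
  4   0   0   3  10  10  13  15  16  18  19
  5   0   0   3  10  10  13  15  16  18  19
  6   0   0   3  10  10  13  15  16  18  19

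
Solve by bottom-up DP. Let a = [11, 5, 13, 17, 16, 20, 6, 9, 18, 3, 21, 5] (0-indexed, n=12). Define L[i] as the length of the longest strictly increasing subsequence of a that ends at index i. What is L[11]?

2

   i    0    1    2    3    4    5    6    7    8    9   10   11
a[i]   11    5   13   17   16   20    6    9   18    3   21    5
L[i]    1    1    2    3    3    4    2    3    4    1    5    2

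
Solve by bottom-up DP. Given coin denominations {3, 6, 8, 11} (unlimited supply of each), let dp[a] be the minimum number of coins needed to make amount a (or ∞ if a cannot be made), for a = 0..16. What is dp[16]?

 a  0  1  2  3  4  5  6  7  8  9 10 11 12 13 14 15 16
dp  0  -  -  1  -  -  1  -  1  2  -  1  2  -  2  3  2
(- denotes ∞ / unreachable)

2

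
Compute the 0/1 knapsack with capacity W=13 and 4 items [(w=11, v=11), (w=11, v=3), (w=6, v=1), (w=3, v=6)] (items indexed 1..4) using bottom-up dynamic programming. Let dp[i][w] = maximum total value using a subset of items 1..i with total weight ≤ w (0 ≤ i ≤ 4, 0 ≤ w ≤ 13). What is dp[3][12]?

i\w   0   1   2   3   4   5   6   7   8   9  10  11  12  13
  0   0   0   0   0   0   0   0   0   0   0   0   0   0   0
  1   0   0   0   0   0   0   0   0   0   0   0  11  11  11
  2   0   0   0   0   0   0   0   0   0   0   0  11  11  11
  3   0   0   0   0   0   0   1   1   1   1   1  11  11  11
  4   0   0   0   6   6   6   6   6   6   7   7  11  11  11

11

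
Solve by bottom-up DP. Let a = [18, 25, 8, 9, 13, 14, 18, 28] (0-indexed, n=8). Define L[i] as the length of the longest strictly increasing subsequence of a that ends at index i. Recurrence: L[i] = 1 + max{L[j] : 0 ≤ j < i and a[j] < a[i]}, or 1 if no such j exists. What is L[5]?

   i    0    1    2    3    4    5    6    7
a[i]   18   25    8    9   13   14   18   28
L[i]    1    2    1    2    3    4    5    6

4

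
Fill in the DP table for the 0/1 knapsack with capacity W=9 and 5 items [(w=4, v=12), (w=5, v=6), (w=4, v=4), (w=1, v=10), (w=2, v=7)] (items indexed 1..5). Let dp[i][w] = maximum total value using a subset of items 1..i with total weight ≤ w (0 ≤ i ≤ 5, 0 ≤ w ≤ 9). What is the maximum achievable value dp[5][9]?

i\w   0   1   2   3   4   5   6   7   8   9
  0   0   0   0   0   0   0   0   0   0   0
  1   0   0   0   0  12  12  12  12  12  12
  2   0   0   0   0  12  12  12  12  12  18
  3   0   0   0   0  12  12  12  12  16  18
  4   0  10  10  10  12  22  22  22  22  26
  5   0  10  10  17  17  22  22  29  29  29

29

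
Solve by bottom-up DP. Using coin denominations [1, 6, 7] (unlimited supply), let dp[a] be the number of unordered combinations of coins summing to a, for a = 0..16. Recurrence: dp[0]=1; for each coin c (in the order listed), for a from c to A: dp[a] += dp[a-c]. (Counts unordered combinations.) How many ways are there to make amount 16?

after  coin     0     1     2     3     4     5     6     7     8     9    10    11    12    13    14    15    16
          1     1     1     1     1     1     1     1     1     1     1     1     1     1     1     1     1     1
          6     1     1     1     1     1     1     2     2     2     2     2     2     3     3     3     3     3
          7     1     1     1     1     1     1     2     3     3     3     3     3     4     5     6     6     6

6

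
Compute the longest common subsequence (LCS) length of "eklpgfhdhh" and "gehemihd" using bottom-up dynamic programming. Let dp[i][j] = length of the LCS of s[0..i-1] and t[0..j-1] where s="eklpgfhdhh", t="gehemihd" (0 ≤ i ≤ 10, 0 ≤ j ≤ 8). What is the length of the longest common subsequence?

3

   ''  g  e  h  e  m  i  h  d
''  0  0  0  0  0  0  0  0  0
 e  0  0  1  1  1  1  1  1  1
 k  0  0  1  1  1  1  1  1  1
 l  0  0  1  1  1  1  1  1  1
 p  0  0  1  1  1  1  1  1  1
 g  0  1  1  1  1  1  1  1  1
 f  0  1  1  1  1  1  1  1  1
 h  0  1  1  2  2  2  2  2  2
 d  0  1  1  2  2  2  2  2  3
 h  0  1  1  2  2  2  2  3  3
 h  0  1  1  2  2  2  2  3  3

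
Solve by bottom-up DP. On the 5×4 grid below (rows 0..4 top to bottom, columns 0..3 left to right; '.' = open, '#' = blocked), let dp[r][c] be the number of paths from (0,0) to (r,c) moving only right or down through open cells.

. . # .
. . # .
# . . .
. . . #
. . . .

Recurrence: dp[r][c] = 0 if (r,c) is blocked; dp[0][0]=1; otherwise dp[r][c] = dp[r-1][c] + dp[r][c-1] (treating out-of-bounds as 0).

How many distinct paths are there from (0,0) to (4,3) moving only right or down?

6

r\c   0   1   2   3
  0   1   1   0   0
  1   1   2   0   0
  2   0   2   2   2
  3   0   2   4   0
  4   0   2   6   6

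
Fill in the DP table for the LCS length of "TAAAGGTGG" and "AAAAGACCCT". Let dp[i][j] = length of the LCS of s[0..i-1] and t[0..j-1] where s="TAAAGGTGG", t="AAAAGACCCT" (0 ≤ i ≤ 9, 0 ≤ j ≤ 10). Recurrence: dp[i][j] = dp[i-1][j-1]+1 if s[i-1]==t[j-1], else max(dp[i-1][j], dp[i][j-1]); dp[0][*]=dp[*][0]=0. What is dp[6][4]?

   ''  A  A  A  A  G  A  C  C  C  T
''  0  0  0  0  0  0  0  0  0  0  0
 T  0  0  0  0  0  0  0  0  0  0  1
 A  0  1  1  1  1  1  1  1  1  1  1
 A  0  1  2  2  2  2  2  2  2  2  2
 A  0  1  2  3  3  3  3  3  3  3  3
 G  0  1  2  3  3  4  4  4  4  4  4
 G  0  1  2  3  3  4  4  4  4  4  4
 T  0  1  2  3  3  4  4  4  4  4  5
 G  0  1  2  3  3  4  4  4  4  4  5
 G  0  1  2  3  3  4  4  4  4  4  5

3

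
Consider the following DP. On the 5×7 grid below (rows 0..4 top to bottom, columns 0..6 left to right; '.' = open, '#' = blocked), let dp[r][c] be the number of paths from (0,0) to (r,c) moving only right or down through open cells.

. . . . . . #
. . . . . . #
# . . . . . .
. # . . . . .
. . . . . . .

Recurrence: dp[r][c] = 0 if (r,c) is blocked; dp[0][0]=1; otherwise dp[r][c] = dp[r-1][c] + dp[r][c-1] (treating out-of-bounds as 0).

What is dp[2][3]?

9

r\c   0   1   2   3   4   5   6
  0   1   1   1   1   1   1   0
  1   1   2   3   4   5   6   0
  2   0   2   5   9  14  20  20
  3   0   0   5  14  28  48  68
  4   0   0   5  19  47  95 163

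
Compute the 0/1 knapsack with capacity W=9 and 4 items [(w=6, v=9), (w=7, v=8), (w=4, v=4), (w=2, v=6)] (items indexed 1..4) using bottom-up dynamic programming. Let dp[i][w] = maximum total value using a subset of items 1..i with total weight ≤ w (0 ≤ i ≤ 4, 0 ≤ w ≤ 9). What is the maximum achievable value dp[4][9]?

i\w   0   1   2   3   4   5   6   7   8   9
  0   0   0   0   0   0   0   0   0   0   0
  1   0   0   0   0   0   0   9   9   9   9
  2   0   0   0   0   0   0   9   9   9   9
  3   0   0   0   0   4   4   9   9   9   9
  4   0   0   6   6   6   6  10  10  15  15

15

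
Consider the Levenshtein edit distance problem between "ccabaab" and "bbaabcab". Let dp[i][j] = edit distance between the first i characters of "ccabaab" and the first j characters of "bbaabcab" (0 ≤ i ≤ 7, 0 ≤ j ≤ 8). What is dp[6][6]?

5

   ''  b  b  a  a  b  c  a  b
''  0  1  2  3  4  5  6  7  8
 c  1  1  2  3  4  5  5  6  7
 c  2  2  2  3  4  5  5  6  7
 a  3  3  3  2  3  4  5  5  6
 b  4  3  3  3  3  3  4  5  5
 a  5  4  4  3  3  4  4  4  5
 a  6  5  5  4  3  4  5  4  5
 b  7  6  5  5  4  3  4  5  4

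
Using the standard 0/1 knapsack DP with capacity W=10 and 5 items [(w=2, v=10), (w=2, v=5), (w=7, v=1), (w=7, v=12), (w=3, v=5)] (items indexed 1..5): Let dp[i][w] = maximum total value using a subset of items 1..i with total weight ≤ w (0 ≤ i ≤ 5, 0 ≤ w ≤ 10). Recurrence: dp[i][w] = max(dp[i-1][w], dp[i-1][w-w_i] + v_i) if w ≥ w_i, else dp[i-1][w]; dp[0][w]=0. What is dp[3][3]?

10

i\w   0   1   2   3   4   5   6   7   8   9  10
  0   0   0   0   0   0   0   0   0   0   0   0
  1   0   0  10  10  10  10  10  10  10  10  10
  2   0   0  10  10  15  15  15  15  15  15  15
  3   0   0  10  10  15  15  15  15  15  15  15
  4   0   0  10  10  15  15  15  15  15  22  22
  5   0   0  10  10  15  15  15  20  20  22  22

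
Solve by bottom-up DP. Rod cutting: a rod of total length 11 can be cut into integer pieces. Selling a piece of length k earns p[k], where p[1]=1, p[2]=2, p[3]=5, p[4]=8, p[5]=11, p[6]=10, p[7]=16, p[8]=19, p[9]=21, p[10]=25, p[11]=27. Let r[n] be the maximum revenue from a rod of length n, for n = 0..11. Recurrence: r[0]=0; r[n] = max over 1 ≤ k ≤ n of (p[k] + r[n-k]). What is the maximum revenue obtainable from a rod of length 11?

   n    0    1    2    3    4    5    6    7    8    9   10   11
r[n]    0    1    2    5    8   11   12   16   19   21   25   27

27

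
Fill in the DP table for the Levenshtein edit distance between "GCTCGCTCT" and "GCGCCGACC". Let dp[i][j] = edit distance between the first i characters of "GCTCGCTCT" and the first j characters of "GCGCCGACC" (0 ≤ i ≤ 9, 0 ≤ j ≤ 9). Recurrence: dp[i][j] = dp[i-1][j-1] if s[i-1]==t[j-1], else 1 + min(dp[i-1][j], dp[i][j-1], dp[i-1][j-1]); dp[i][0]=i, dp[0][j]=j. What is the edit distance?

5

   ''  G  C  G  C  C  G  A  C  C
''  0  1  2  3  4  5  6  7  8  9
 G  1  0  1  2  3  4  5  6  7  8
 C  2  1  0  1  2  3  4  5  6  7
 T  3  2  1  1  2  3  4  5  6  7
 C  4  3  2  2  1  2  3  4  5  6
 G  5  4  3  2  2  2  2  3  4  5
 C  6  5  4  3  2  2  3  3  3  4
 T  7  6  5  4  3  3  3  4  4  4
 C  8  7  6  5  4  3  4  4  4  4
 T  9  8  7  6  5  4  4  5  5  5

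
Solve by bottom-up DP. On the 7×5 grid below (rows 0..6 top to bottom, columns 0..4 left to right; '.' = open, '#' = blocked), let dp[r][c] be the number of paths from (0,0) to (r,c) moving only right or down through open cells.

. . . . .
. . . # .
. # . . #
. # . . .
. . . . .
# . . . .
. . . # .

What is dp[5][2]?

r\c   0   1   2   3   4
  0   1   1   1   1   1
  1   1   2   3   0   1
  2   1   0   3   3   0
  3   1   0   3   6   6
  4   1   1   4  10  16
  5   0   1   5  15  31
  6   0   1   6   0  31

5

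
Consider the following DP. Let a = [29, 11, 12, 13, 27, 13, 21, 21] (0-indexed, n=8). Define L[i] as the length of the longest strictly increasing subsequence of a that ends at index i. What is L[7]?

   i    0    1    2    3    4    5    6    7
a[i]   29   11   12   13   27   13   21   21
L[i]    1    1    2    3    4    3    4    4

4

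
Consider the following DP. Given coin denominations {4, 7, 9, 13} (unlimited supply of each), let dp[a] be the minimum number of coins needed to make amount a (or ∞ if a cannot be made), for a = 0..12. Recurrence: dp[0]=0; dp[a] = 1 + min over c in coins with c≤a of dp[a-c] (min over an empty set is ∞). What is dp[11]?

2

 a  0  1  2  3  4  5  6  7  8  9 10 11 12
dp  0  -  -  -  1  -  -  1  2  1  -  2  3
(- denotes ∞ / unreachable)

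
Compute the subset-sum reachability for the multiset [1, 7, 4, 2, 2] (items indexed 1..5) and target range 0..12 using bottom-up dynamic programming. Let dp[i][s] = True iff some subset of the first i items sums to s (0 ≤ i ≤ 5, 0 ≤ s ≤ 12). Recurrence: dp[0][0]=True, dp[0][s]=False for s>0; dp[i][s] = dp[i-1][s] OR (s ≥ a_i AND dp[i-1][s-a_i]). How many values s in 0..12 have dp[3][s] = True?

i\s   0   1   2   3   4   5   6   7   8   9  10  11  12
  0   T   F   F   F   F   F   F   F   F   F   F   F   F
  1   T   T   F   F   F   F   F   F   F   F   F   F   F
  2   T   T   F   F   F   F   F   T   T   F   F   F   F
  3   T   T   F   F   T   T   F   T   T   F   F   T   T
  4   T   T   T   T   T   T   T   T   T   T   T   T   T
  5   T   T   T   T   T   T   T   T   T   T   T   T   T

8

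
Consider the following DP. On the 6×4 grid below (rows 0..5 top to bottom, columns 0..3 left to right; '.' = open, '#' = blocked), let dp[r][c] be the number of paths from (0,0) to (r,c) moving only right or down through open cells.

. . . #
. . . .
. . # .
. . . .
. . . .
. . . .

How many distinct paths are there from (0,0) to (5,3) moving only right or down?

31

r\c   0   1   2   3
  0   1   1   1   0
  1   1   2   3   3
  2   1   3   0   3
  3   1   4   4   7
  4   1   5   9  16
  5   1   6  15  31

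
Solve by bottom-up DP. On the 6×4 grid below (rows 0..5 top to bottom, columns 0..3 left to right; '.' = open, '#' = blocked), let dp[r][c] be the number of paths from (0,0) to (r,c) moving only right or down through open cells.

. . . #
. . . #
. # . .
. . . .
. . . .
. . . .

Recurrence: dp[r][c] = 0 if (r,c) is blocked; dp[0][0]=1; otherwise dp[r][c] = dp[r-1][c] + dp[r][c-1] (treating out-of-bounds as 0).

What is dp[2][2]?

r\c   0   1   2   3
  0   1   1   1   0
  1   1   2   3   0
  2   1   0   3   3
  3   1   1   4   7
  4   1   2   6  13
  5   1   3   9  22

3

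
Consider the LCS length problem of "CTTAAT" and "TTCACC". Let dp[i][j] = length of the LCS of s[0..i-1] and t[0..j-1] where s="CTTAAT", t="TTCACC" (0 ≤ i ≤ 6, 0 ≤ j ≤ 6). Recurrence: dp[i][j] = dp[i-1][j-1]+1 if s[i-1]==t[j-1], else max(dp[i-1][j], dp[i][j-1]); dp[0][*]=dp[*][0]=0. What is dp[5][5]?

   ''  T  T  C  A  C  C
''  0  0  0  0  0  0  0
 C  0  0  0  1  1  1  1
 T  0  1  1  1  1  1  1
 T  0  1  2  2  2  2  2
 A  0  1  2  2  3  3  3
 A  0  1  2  2  3  3  3
 T  0  1  2  2  3  3  3

3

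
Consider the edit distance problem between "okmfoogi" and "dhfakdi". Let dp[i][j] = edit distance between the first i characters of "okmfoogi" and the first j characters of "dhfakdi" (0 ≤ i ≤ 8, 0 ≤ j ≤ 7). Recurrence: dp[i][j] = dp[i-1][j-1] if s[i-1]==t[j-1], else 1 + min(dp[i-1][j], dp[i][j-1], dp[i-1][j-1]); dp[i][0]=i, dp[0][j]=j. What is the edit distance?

6

   ''  d  h  f  a  k  d  i
''  0  1  2  3  4  5  6  7
 o  1  1  2  3  4  5  6  7
 k  2  2  2  3  4  4  5  6
 m  3  3  3  3  4  5  5  6
 f  4  4  4  3  4  5  6  6
 o  5  5  5  4  4  5  6  7
 o  6  6  6  5  5  5  6  7
 g  7  7  7  6  6  6  6  7
 i  8  8  8  7  7  7  7  6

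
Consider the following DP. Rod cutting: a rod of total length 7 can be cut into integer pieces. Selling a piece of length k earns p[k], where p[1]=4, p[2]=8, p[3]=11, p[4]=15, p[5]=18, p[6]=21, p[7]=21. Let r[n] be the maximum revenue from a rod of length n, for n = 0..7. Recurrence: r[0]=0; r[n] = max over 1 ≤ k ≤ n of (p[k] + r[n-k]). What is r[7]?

   n    0    1    2    3    4    5    6    7
r[n]    0    4    8   12   16   20   24   28

28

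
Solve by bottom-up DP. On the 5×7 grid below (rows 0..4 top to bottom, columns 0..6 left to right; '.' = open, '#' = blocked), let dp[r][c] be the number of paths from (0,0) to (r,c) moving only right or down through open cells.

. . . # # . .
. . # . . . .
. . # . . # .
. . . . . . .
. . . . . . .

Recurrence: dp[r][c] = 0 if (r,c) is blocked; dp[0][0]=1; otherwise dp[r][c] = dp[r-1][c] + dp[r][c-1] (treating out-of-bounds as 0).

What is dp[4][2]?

9

r\c   0   1   2   3   4   5   6
  0   1   1   1   0   0   0   0
  1   1   2   0   0   0   0   0
  2   1   3   0   0   0   0   0
  3   1   4   4   4   4   4   4
  4   1   5   9  13  17  21  25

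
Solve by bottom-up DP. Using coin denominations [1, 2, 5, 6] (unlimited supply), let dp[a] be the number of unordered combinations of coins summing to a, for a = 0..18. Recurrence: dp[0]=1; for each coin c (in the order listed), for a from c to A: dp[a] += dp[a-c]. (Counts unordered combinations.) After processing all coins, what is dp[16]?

33

after  coin     0     1     2     3     4     5     6     7     8     9    10    11    12    13    14    15    16    17    18
          1     1     1     1     1     1     1     1     1     1     1     1     1     1     1     1     1     1     1     1
          2     1     1     2     2     3     3     4     4     5     5     6     6     7     7     8     8     9     9    10
          5     1     1     2     2     3     4     5     6     7     8    10    11    13    14    16    18    20    22    24
          6     1     1     2     2     3     4     6     7     9    10    13    15    19    21    25    28    33    37    43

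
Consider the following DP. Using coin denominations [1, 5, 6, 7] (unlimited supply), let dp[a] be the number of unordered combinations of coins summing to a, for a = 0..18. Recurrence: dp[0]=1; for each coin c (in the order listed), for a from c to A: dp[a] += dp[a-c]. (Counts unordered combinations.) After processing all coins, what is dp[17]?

14

after  coin     0     1     2     3     4     5     6     7     8     9    10    11    12    13    14    15    16    17    18
          1     1     1     1     1     1     1     1     1     1     1     1     1     1     1     1     1     1     1     1
          5     1     1     1     1     1     2     2     2     2     2     3     3     3     3     3     4     4     4     4
          6     1     1     1     1     1     2     3     3     3     3     4     5     6     6     6     7     8     9    10
          7     1     1     1     1     1     2     3     4     4     4     5     6     8     9    10    11    12    14    16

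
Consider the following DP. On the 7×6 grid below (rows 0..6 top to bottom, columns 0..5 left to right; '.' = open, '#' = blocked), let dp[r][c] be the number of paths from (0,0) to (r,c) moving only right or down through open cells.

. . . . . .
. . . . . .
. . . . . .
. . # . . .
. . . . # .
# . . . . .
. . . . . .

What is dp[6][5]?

136

r\c   0   1   2   3   4   5
  0   1   1   1   1   1   1
  1   1   2   3   4   5   6
  2   1   3   6  10  15  21
  3   1   4   0  10  25  46
  4   1   5   5  15   0  46
  5   0   5  10  25  25  71
  6   0   5  15  40  65 136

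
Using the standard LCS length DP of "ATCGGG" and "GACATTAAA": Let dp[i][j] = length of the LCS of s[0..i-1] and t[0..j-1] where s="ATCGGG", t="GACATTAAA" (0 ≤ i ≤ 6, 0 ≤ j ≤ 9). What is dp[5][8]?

2

   ''  G  A  C  A  T  T  A  A  A
''  0  0  0  0  0  0  0  0  0  0
 A  0  0  1  1  1  1  1  1  1  1
 T  0  0  1  1  1  2  2  2  2  2
 C  0  0  1  2  2  2  2  2  2  2
 G  0  1  1  2  2  2  2  2  2  2
 G  0  1  1  2  2  2  2  2  2  2
 G  0  1  1  2  2  2  2  2  2  2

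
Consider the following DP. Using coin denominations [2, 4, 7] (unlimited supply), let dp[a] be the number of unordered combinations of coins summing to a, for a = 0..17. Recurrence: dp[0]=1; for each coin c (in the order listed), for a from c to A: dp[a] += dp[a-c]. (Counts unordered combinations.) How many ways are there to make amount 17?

3

after  coin     0     1     2     3     4     5     6     7     8     9    10    11    12    13    14    15    16    17
          2     1     0     1     0     1     0     1     0     1     0     1     0     1     0     1     0     1     0
          4     1     0     1     0     2     0     2     0     3     0     3     0     4     0     4     0     5     0
          7     1     0     1     0     2     0     2     1     3     1     3     2     4     2     5     3     6     3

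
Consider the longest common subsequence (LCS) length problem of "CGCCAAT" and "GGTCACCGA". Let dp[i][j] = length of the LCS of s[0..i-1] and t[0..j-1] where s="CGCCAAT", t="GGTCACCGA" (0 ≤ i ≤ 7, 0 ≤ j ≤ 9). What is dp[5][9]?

   ''  G  G  T  C  A  C  C  G  A
''  0  0  0  0  0  0  0  0  0  0
 C  0  0  0  0  1  1  1  1  1  1
 G  0  1  1  1  1  1  1  1  2  2
 C  0  1  1  1  2  2  2  2  2  2
 C  0  1  1  1  2  2  3  3  3  3
 A  0  1  1  1  2  3  3  3  3  4
 A  0  1  1  1  2  3  3  3  3  4
 T  0  1  1  2  2  3  3  3  3  4

4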